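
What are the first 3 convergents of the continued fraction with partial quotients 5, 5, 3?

Using the convergent recurrence p_i = a_i*p_{i-1} + p_{i-2}, q_i = a_i*q_{i-1} + q_{i-2} with p_{-2}=0, p_{-1}=1, q_{-2}=1, q_{-1}=0:
  i=0: a_0=5, p_0 = 5*1 + 0 = 5, q_0 = 5*0 + 1 = 1.
  i=1: a_1=5, p_1 = 5*5 + 1 = 26, q_1 = 5*1 + 0 = 5.
  i=2: a_2=3, p_2 = 3*26 + 5 = 83, q_2 = 3*5 + 1 = 16.

5/1, 26/5, 83/16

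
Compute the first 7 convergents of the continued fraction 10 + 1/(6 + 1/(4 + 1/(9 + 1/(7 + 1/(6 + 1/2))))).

Using the convergent recurrence p_i = a_i*p_{i-1} + p_{i-2}, q_i = a_i*q_{i-1} + q_{i-2} with p_{-2}=0, p_{-1}=1, q_{-2}=1, q_{-1}=0:
  i=0: a_0=10, p_0 = 10*1 + 0 = 10, q_0 = 10*0 + 1 = 1.
  i=1: a_1=6, p_1 = 6*10 + 1 = 61, q_1 = 6*1 + 0 = 6.
  i=2: a_2=4, p_2 = 4*61 + 10 = 254, q_2 = 4*6 + 1 = 25.
  i=3: a_3=9, p_3 = 9*254 + 61 = 2347, q_3 = 9*25 + 6 = 231.
  i=4: a_4=7, p_4 = 7*2347 + 254 = 16683, q_4 = 7*231 + 25 = 1642.
  i=5: a_5=6, p_5 = 6*16683 + 2347 = 102445, q_5 = 6*1642 + 231 = 10083.
  i=6: a_6=2, p_6 = 2*102445 + 16683 = 221573, q_6 = 2*10083 + 1642 = 21808.

10/1, 61/6, 254/25, 2347/231, 16683/1642, 102445/10083, 221573/21808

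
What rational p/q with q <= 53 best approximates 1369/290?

203/43

Expand x = 1369/290 as a continued fraction with the Euclidean algorithm:
  1369 = 4*290 + 209, so a_0 = 4.
  290 = 1*209 + 81, so a_1 = 1.
  209 = 2*81 + 47, so a_2 = 2.
  81 = 1*47 + 34, so a_3 = 1.
  47 = 1*34 + 13, so a_4 = 1.
  34 = 2*13 + 8, so a_5 = 2.
  13 = 1*8 + 5, so a_6 = 1.
  8 = 1*5 + 3, so a_7 = 1.
  5 = 1*3 + 2, so a_8 = 1.
  3 = 1*2 + 1, so a_9 = 1.
  2 = 2*1 + 0, so a_10 = 2.
so x = [4; 1, 2, 1, 1, 2, 1, 1, 1, 1, 2].
Convergents (p_i = a_i*p_{i-1} + p_{i-2}, q_i = a_i*q_{i-1} + q_{i-2} with p_{-2}=0, p_{-1}=1, q_{-2}=1, q_{-1}=0), until the denominator exceeds 53:
  i=0: a_0=4, p_0 = 4*1 + 0 = 4, q_0 = 4*0 + 1 = 1.
  i=1: a_1=1, p_1 = 1*4 + 1 = 5, q_1 = 1*1 + 0 = 1.
  i=2: a_2=2, p_2 = 2*5 + 4 = 14, q_2 = 2*1 + 1 = 3.
  i=3: a_3=1, p_3 = 1*14 + 5 = 19, q_3 = 1*3 + 1 = 4.
  i=4: a_4=1, p_4 = 1*19 + 14 = 33, q_4 = 1*4 + 3 = 7.
  i=5: a_5=2, p_5 = 2*33 + 19 = 85, q_5 = 2*7 + 4 = 18.
  i=6: a_6=1, p_6 = 1*85 + 33 = 118, q_6 = 1*18 + 7 = 25.
  i=7: a_7=1, p_7 = 1*118 + 85 = 203, q_7 = 1*25 + 18 = 43.
  i=8: a_8=1, p_8 = 1*203 + 118 = 321, q_8 = 1*43 + 25 = 68.
q_8 = 68 > 53, so the last convergent with denominator <= 53 is p_7/q_7 = 203/43.
The closest fraction with denominator <= 53 is either p_7/q_7 or the intermediate fraction (k*p_7 + p_6)/(k*q_7 + q_6) with the largest k >= 1 whose denominator stays <= 53; these approach x as k grows, and every other convergent or intermediate fraction in range is farther away.
Largest k: floor((53 - q_6)/q_7) = floor((53 - 25)/43) = 0.
Since k = 0, no intermediate fraction beyond p_7/q_7 has denominator <= 53, so the convergent 203/43 is the closest (its error is |1369*43 - 203*290|/(290*43) = 3/12470).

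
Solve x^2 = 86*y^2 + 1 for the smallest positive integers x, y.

(x, y) = (10405, 1122)

First expand sqrt(86) as a continued fraction. With x_i = (sqrt(86) + m_i)/d_i and (m_0, d_0) = (0, 1): a_0 = floor(sqrt(86)) = 9, since 9^2 = 81 <= 86 < 100 = 10^2.
Iterate m_{i+1} = d_i*a_i - m_i, d_{i+1} = (86 - m_{i+1}^2)/d_i, a_{i+1} = floor((a_0 + m_{i+1})/d_{i+1}):
  m_1 = 1*9 - 0 = 9, d_1 = (86 - 9^2)/1 = 5/1 = 5, a_1 = floor((9 + 9)/5) = 3.
  m_2 = 5*3 - 9 = 6, d_2 = (86 - 6^2)/5 = 50/5 = 10, a_2 = floor((9 + 6)/10) = 1.
  m_3 = 10*1 - 6 = 4, d_3 = (86 - 4^2)/10 = 70/10 = 7, a_3 = floor((9 + 4)/7) = 1.
  m_4 = 7*1 - 4 = 3, d_4 = (86 - 3^2)/7 = 77/7 = 11, a_4 = floor((9 + 3)/11) = 1.
  m_5 = 11*1 - 3 = 8, d_5 = (86 - 8^2)/11 = 22/11 = 2, a_5 = floor((9 + 8)/2) = 8.
  m_6 = 2*8 - 8 = 8, d_6 = (86 - 8^2)/2 = 22/2 = 11, a_6 = floor((9 + 8)/11) = 1.
  m_7 = 11*1 - 8 = 3, d_7 = (86 - 3^2)/11 = 77/11 = 7, a_7 = floor((9 + 3)/7) = 1.
  m_8 = 7*1 - 3 = 4, d_8 = (86 - 4^2)/7 = 70/7 = 10, a_8 = floor((9 + 4)/10) = 1.
  m_9 = 10*1 - 4 = 6, d_9 = (86 - 6^2)/10 = 50/10 = 5, a_9 = floor((9 + 6)/5) = 3.
  m_10 = 5*3 - 6 = 9, d_10 = (86 - 9^2)/5 = 5/5 = 1, a_10 = floor((9 + 9)/1) = 18.
  m_11 = 1*18 - 9 = 9, d_11 = (86 - 9^2)/1 = 5/1 = 5: (m_11, d_11) = (m_1, d_1) = (9, 5), so from here the quotients repeat a_1, ..., a_10; the period length is 10.
So sqrt(86) = [9; (3, 1, 1, 1, 8, 1, 1, 1, 3, 18)] with period length k = 10.
k is even, so the fundamental solution of x^2 - 86y^2 = 1 is (p_{k-1}, q_{k-1}) = (p_9, q_9); compute convergents through index 9.
Convergents (p_i = a_i*p_{i-1} + p_{i-2}, q_i = a_i*q_{i-1} + q_{i-2} with p_{-2}=0, p_{-1}=1, q_{-2}=1, q_{-1}=0):
  i=0: a_0=9, p_0 = 9*1 + 0 = 9, q_0 = 9*0 + 1 = 1.
  i=1: a_1=3, p_1 = 3*9 + 1 = 28, q_1 = 3*1 + 0 = 3.
  i=2: a_2=1, p_2 = 1*28 + 9 = 37, q_2 = 1*3 + 1 = 4.
  i=3: a_3=1, p_3 = 1*37 + 28 = 65, q_3 = 1*4 + 3 = 7.
  i=4: a_4=1, p_4 = 1*65 + 37 = 102, q_4 = 1*7 + 4 = 11.
  i=5: a_5=8, p_5 = 8*102 + 65 = 881, q_5 = 8*11 + 7 = 95.
  i=6: a_6=1, p_6 = 1*881 + 102 = 983, q_6 = 1*95 + 11 = 106.
  i=7: a_7=1, p_7 = 1*983 + 881 = 1864, q_7 = 1*106 + 95 = 201.
  i=8: a_8=1, p_8 = 1*1864 + 983 = 2847, q_8 = 1*201 + 106 = 307.
  i=9: a_9=3, p_9 = 3*2847 + 1864 = 10405, q_9 = 3*307 + 201 = 1122.
Check: 10405^2 - 86*1122^2 = 108264025 - 108264024 = 1, so (x, y) = (10405, 1122) solves the equation, and by the theorem it is the least positive solution.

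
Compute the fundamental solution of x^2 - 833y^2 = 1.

First expand sqrt(833) as a continued fraction. With x_i = (sqrt(833) + m_i)/d_i and (m_0, d_0) = (0, 1): a_0 = floor(sqrt(833)) = 28, since 28^2 = 784 <= 833 < 841 = 29^2.
Iterate m_{i+1} = d_i*a_i - m_i, d_{i+1} = (833 - m_{i+1}^2)/d_i, a_{i+1} = floor((a_0 + m_{i+1})/d_{i+1}):
  m_1 = 1*28 - 0 = 28, d_1 = (833 - 28^2)/1 = 49/1 = 49, a_1 = floor((28 + 28)/49) = 1.
  m_2 = 49*1 - 28 = 21, d_2 = (833 - 21^2)/49 = 392/49 = 8, a_2 = floor((28 + 21)/8) = 6.
  m_3 = 8*6 - 21 = 27, d_3 = (833 - 27^2)/8 = 104/8 = 13, a_3 = floor((28 + 27)/13) = 4.
  m_4 = 13*4 - 27 = 25, d_4 = (833 - 25^2)/13 = 208/13 = 16, a_4 = floor((28 + 25)/16) = 3.
  m_5 = 16*3 - 25 = 23, d_5 = (833 - 23^2)/16 = 304/16 = 19, a_5 = floor((28 + 23)/19) = 2.
  m_6 = 19*2 - 23 = 15, d_6 = (833 - 15^2)/19 = 608/19 = 32, a_6 = floor((28 + 15)/32) = 1.
  m_7 = 32*1 - 15 = 17, d_7 = (833 - 17^2)/32 = 544/32 = 17, a_7 = floor((28 + 17)/17) = 2.
  m_8 = 17*2 - 17 = 17, d_8 = (833 - 17^2)/17 = 544/17 = 32, a_8 = floor((28 + 17)/32) = 1.
  m_9 = 32*1 - 17 = 15, d_9 = (833 - 15^2)/32 = 608/32 = 19, a_9 = floor((28 + 15)/19) = 2.
  m_10 = 19*2 - 15 = 23, d_10 = (833 - 23^2)/19 = 304/19 = 16, a_10 = floor((28 + 23)/16) = 3.
  m_11 = 16*3 - 23 = 25, d_11 = (833 - 25^2)/16 = 208/16 = 13, a_11 = floor((28 + 25)/13) = 4.
  m_12 = 13*4 - 25 = 27, d_12 = (833 - 27^2)/13 = 104/13 = 8, a_12 = floor((28 + 27)/8) = 6.
  m_13 = 8*6 - 27 = 21, d_13 = (833 - 21^2)/8 = 392/8 = 49, a_13 = floor((28 + 21)/49) = 1.
  m_14 = 49*1 - 21 = 28, d_14 = (833 - 28^2)/49 = 49/49 = 1, a_14 = floor((28 + 28)/1) = 56.
  m_15 = 1*56 - 28 = 28, d_15 = (833 - 28^2)/1 = 49/1 = 49: (m_15, d_15) = (m_1, d_1) = (28, 49), so from here the quotients repeat a_1, ..., a_14; the period length is 14.
So sqrt(833) = [28; (1, 6, 4, 3, 2, 1, 2, 1, 2, 3, 4, 6, 1, 56)] with period length k = 14.
k is even, so the fundamental solution of x^2 - 833y^2 = 1 is (p_{k-1}, q_{k-1}) = (p_13, q_13); compute convergents through index 13.
Convergents (p_i = a_i*p_{i-1} + p_{i-2}, q_i = a_i*q_{i-1} + q_{i-2} with p_{-2}=0, p_{-1}=1, q_{-2}=1, q_{-1}=0):
  i=0: a_0=28, p_0 = 28*1 + 0 = 28, q_0 = 28*0 + 1 = 1.
  i=1: a_1=1, p_1 = 1*28 + 1 = 29, q_1 = 1*1 + 0 = 1.
  i=2: a_2=6, p_2 = 6*29 + 28 = 202, q_2 = 6*1 + 1 = 7.
  i=3: a_3=4, p_3 = 4*202 + 29 = 837, q_3 = 4*7 + 1 = 29.
  i=4: a_4=3, p_4 = 3*837 + 202 = 2713, q_4 = 3*29 + 7 = 94.
  i=5: a_5=2, p_5 = 2*2713 + 837 = 6263, q_5 = 2*94 + 29 = 217.
  i=6: a_6=1, p_6 = 1*6263 + 2713 = 8976, q_6 = 1*217 + 94 = 311.
  i=7: a_7=2, p_7 = 2*8976 + 6263 = 24215, q_7 = 2*311 + 217 = 839.
  i=8: a_8=1, p_8 = 1*24215 + 8976 = 33191, q_8 = 1*839 + 311 = 1150.
  i=9: a_9=2, p_9 = 2*33191 + 24215 = 90597, q_9 = 2*1150 + 839 = 3139.
  i=10: a_10=3, p_10 = 3*90597 + 33191 = 304982, q_10 = 3*3139 + 1150 = 10567.
  i=11: a_11=4, p_11 = 4*304982 + 90597 = 1310525, q_11 = 4*10567 + 3139 = 45407.
  i=12: a_12=6, p_12 = 6*1310525 + 304982 = 8168132, q_12 = 6*45407 + 10567 = 283009.
  i=13: a_13=1, p_13 = 1*8168132 + 1310525 = 9478657, q_13 = 1*283009 + 45407 = 328416.
Check: 9478657^2 - 833*328416^2 = 89844938523649 - 89844938523648 = 1, so (x, y) = (9478657, 328416) solves the equation, and by the theorem it is the least positive solution.

(x, y) = (9478657, 328416)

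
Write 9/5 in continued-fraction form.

Run the Euclidean algorithm on 9 and 5; the successive quotients are the partial quotients a_0, a_1, ... (each step inverts the fractional part left over by the previous one):
  9 = 1*5 + 4, so a_0 = 1.
  5 = 1*4 + 1, so a_1 = 1.
  4 = 4*1 + 0, so a_2 = 4.
The remainder reaches 0 after 3 divisions, so the expansion has 3 partial quotients, read off in order.

[1; 1, 4]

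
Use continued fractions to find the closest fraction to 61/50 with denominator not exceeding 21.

Expand x = 61/50 as a continued fraction with the Euclidean algorithm:
  61 = 1*50 + 11, so a_0 = 1.
  50 = 4*11 + 6, so a_1 = 4.
  11 = 1*6 + 5, so a_2 = 1.
  6 = 1*5 + 1, so a_3 = 1.
  5 = 5*1 + 0, so a_4 = 5.
so x = [1; 4, 1, 1, 5].
Convergents (p_i = a_i*p_{i-1} + p_{i-2}, q_i = a_i*q_{i-1} + q_{i-2} with p_{-2}=0, p_{-1}=1, q_{-2}=1, q_{-1}=0), until the denominator exceeds 21:
  i=0: a_0=1, p_0 = 1*1 + 0 = 1, q_0 = 1*0 + 1 = 1.
  i=1: a_1=4, p_1 = 4*1 + 1 = 5, q_1 = 4*1 + 0 = 4.
  i=2: a_2=1, p_2 = 1*5 + 1 = 6, q_2 = 1*4 + 1 = 5.
  i=3: a_3=1, p_3 = 1*6 + 5 = 11, q_3 = 1*5 + 4 = 9.
  i=4: a_4=5, p_4 = 5*11 + 6 = 61, q_4 = 5*9 + 5 = 50.
q_4 = 50 > 21, so the last convergent with denominator <= 21 is p_3/q_3 = 11/9.
The closest fraction with denominator <= 21 is either p_3/q_3 or the intermediate fraction (k*p_3 + p_2)/(k*q_3 + q_2) with the largest k >= 1 whose denominator stays <= 21; these approach x as k grows, and every other convergent or intermediate fraction in range is farther away.
Largest k: floor((21 - q_2)/q_3) = floor((21 - 5)/9) = 1.
That gives (1*11 + 6)/(1*9 + 5) = 17/14.
Compare the errors: |x - 11/9| = |61*9 - 11*50|/(50*9) = 1/450, and |x - 17/14| = |61*14 - 17*50|/(50*14) = 4/700.
Cross-multiplying, 1*700 = 700 < 1800 = 4*450, so 1/450 is smaller: the convergent 11/9 is closer to x than 17/14.

11/9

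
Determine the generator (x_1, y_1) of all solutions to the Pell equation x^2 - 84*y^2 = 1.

First expand sqrt(84) as a continued fraction. With x_i = (sqrt(84) + m_i)/d_i and (m_0, d_0) = (0, 1): a_0 = floor(sqrt(84)) = 9, since 9^2 = 81 <= 84 < 100 = 10^2.
Iterate m_{i+1} = d_i*a_i - m_i, d_{i+1} = (84 - m_{i+1}^2)/d_i, a_{i+1} = floor((a_0 + m_{i+1})/d_{i+1}):
  m_1 = 1*9 - 0 = 9, d_1 = (84 - 9^2)/1 = 3/1 = 3, a_1 = floor((9 + 9)/3) = 6.
  m_2 = 3*6 - 9 = 9, d_2 = (84 - 9^2)/3 = 3/3 = 1, a_2 = floor((9 + 9)/1) = 18.
  m_3 = 1*18 - 9 = 9, d_3 = (84 - 9^2)/1 = 3/1 = 3: (m_3, d_3) = (m_1, d_1) = (9, 3), so from here the quotients repeat a_1, a_2; the period length is 2.
So sqrt(84) = [9; (6, 18)] with period length k = 2.
k is even, so the fundamental solution of x^2 - 84y^2 = 1 is (p_{k-1}, q_{k-1}) = (p_1, q_1); compute convergents through index 1.
Convergents (p_i = a_i*p_{i-1} + p_{i-2}, q_i = a_i*q_{i-1} + q_{i-2} with p_{-2}=0, p_{-1}=1, q_{-2}=1, q_{-1}=0):
  i=0: a_0=9, p_0 = 9*1 + 0 = 9, q_0 = 9*0 + 1 = 1.
  i=1: a_1=6, p_1 = 6*9 + 1 = 55, q_1 = 6*1 + 0 = 6.
Check: 55^2 - 84*6^2 = 3025 - 3024 = 1, so (x, y) = (55, 6) solves the equation, and by the theorem it is the least positive solution.

(x, y) = (55, 6)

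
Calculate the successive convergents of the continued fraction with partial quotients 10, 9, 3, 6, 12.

10/1, 91/9, 283/28, 1789/177, 21751/2152

Using the convergent recurrence p_i = a_i*p_{i-1} + p_{i-2}, q_i = a_i*q_{i-1} + q_{i-2} with p_{-2}=0, p_{-1}=1, q_{-2}=1, q_{-1}=0:
  i=0: a_0=10, p_0 = 10*1 + 0 = 10, q_0 = 10*0 + 1 = 1.
  i=1: a_1=9, p_1 = 9*10 + 1 = 91, q_1 = 9*1 + 0 = 9.
  i=2: a_2=3, p_2 = 3*91 + 10 = 283, q_2 = 3*9 + 1 = 28.
  i=3: a_3=6, p_3 = 6*283 + 91 = 1789, q_3 = 6*28 + 9 = 177.
  i=4: a_4=12, p_4 = 12*1789 + 283 = 21751, q_4 = 12*177 + 28 = 2152.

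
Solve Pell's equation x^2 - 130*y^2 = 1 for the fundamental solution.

(x, y) = (6499, 570)

First expand sqrt(130) as a continued fraction. With x_i = (sqrt(130) + m_i)/d_i and (m_0, d_0) = (0, 1): a_0 = floor(sqrt(130)) = 11, since 11^2 = 121 <= 130 < 144 = 12^2.
Iterate m_{i+1} = d_i*a_i - m_i, d_{i+1} = (130 - m_{i+1}^2)/d_i, a_{i+1} = floor((a_0 + m_{i+1})/d_{i+1}):
  m_1 = 1*11 - 0 = 11, d_1 = (130 - 11^2)/1 = 9/1 = 9, a_1 = floor((11 + 11)/9) = 2.
  m_2 = 9*2 - 11 = 7, d_2 = (130 - 7^2)/9 = 81/9 = 9, a_2 = floor((11 + 7)/9) = 2.
  m_3 = 9*2 - 7 = 11, d_3 = (130 - 11^2)/9 = 9/9 = 1, a_3 = floor((11 + 11)/1) = 22.
  m_4 = 1*22 - 11 = 11, d_4 = (130 - 11^2)/1 = 9/1 = 9: (m_4, d_4) = (m_1, d_1) = (11, 9), so from here the quotients repeat a_1, ..., a_3; the period length is 3.
So sqrt(130) = [11; (2, 2, 22)] with period length k = 3.
k is odd, so (p_{k-1}, q_{k-1}) only solves x^2 - 130y^2 = -1 and the fundamental solution of x^2 - 130y^2 = 1 is (p_{2k-1}, q_{2k-1}) = (p_5, q_5); compute convergents through index 5, running through the period twice.
Convergents (p_i = a_i*p_{i-1} + p_{i-2}, q_i = a_i*q_{i-1} + q_{i-2} with p_{-2}=0, p_{-1}=1, q_{-2}=1, q_{-1}=0):
  i=0: a_0=11, p_0 = 11*1 + 0 = 11, q_0 = 11*0 + 1 = 1.
  i=1: a_1=2, p_1 = 2*11 + 1 = 23, q_1 = 2*1 + 0 = 2.
  i=2: a_2=2, p_2 = 2*23 + 11 = 57, q_2 = 2*2 + 1 = 5.
  i=3: a_3=22, p_3 = 22*57 + 23 = 1277, q_3 = 22*5 + 2 = 112.
  i=4: a_4=2, p_4 = 2*1277 + 57 = 2611, q_4 = 2*112 + 5 = 229.
  i=5: a_5=2, p_5 = 2*2611 + 1277 = 6499, q_5 = 2*229 + 112 = 570.
Indeed p_2^2 - 130*q_2^2 = 3249 - 3250 = -1, not +1.
Check: 6499^2 - 130*570^2 = 42237001 - 42237000 = 1, so (x, y) = (6499, 570) solves the equation, and by the theorem it is the least positive solution.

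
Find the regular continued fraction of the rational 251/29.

Run the Euclidean algorithm on 251 and 29; the successive quotients are the partial quotients a_0, a_1, ... (each step inverts the fractional part left over by the previous one):
  251 = 8*29 + 19, so a_0 = 8.
  29 = 1*19 + 10, so a_1 = 1.
  19 = 1*10 + 9, so a_2 = 1.
  10 = 1*9 + 1, so a_3 = 1.
  9 = 9*1 + 0, so a_4 = 9.
The remainder reaches 0 after 5 divisions, so the expansion has 5 partial quotients, read off in order.

[8; 1, 1, 1, 9]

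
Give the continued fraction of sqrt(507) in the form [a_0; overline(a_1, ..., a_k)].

Write x_i = (sqrt(507) + m_i)/d_i with (m_0, d_0) = (0, 1). a_0 = floor(sqrt(507)) = 22, since 22^2 = 484 <= 507 < 529 = 23^2.
Iterate m_{i+1} = d_i*a_i - m_i, d_{i+1} = (507 - m_{i+1}^2)/d_i, a_{i+1} = floor((a_0 + m_{i+1})/d_{i+1}):
  m_1 = 1*22 - 0 = 22, d_1 = (507 - 22^2)/1 = 23/1 = 23, a_1 = floor((22 + 22)/23) = 1.
  m_2 = 23*1 - 22 = 1, d_2 = (507 - 1^2)/23 = 506/23 = 22, a_2 = floor((22 + 1)/22) = 1.
  m_3 = 22*1 - 1 = 21, d_3 = (507 - 21^2)/22 = 66/22 = 3, a_3 = floor((22 + 21)/3) = 14.
  m_4 = 3*14 - 21 = 21, d_4 = (507 - 21^2)/3 = 66/3 = 22, a_4 = floor((22 + 21)/22) = 1.
  m_5 = 22*1 - 21 = 1, d_5 = (507 - 1^2)/22 = 506/22 = 23, a_5 = floor((22 + 1)/23) = 1.
  m_6 = 23*1 - 1 = 22, d_6 = (507 - 22^2)/23 = 23/23 = 1, a_6 = floor((22 + 22)/1) = 44.
  m_7 = 1*44 - 22 = 22, d_7 = (507 - 22^2)/1 = 23/1 = 23: (m_7, d_7) = (m_1, d_1) = (22, 23), so from here the quotients repeat a_1, ..., a_6; the period length is 6.
Hence the expansion of sqrt(507) is a_0 = 22 followed by the repeating block 1, 1, 14, 1, 1, 44 (period 6).

[22; overline(1, 1, 14, 1, 1, 44)]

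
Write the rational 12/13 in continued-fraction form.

Run the Euclidean algorithm on 12 and 13; the successive quotients are the partial quotients a_0, a_1, ... (each step inverts the fractional part left over by the previous one):
  12 = 0*13 + 12, so a_0 = 0.
  13 = 1*12 + 1, so a_1 = 1.
  12 = 12*1 + 0, so a_2 = 12.
The remainder reaches 0 after 3 divisions, so the expansion has 3 partial quotients, read off in order.

[0; 1, 12]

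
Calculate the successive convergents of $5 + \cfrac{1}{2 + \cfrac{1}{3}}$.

5/1, 11/2, 38/7

Using the convergent recurrence p_i = a_i*p_{i-1} + p_{i-2}, q_i = a_i*q_{i-1} + q_{i-2} with p_{-2}=0, p_{-1}=1, q_{-2}=1, q_{-1}=0:
  i=0: a_0=5, p_0 = 5*1 + 0 = 5, q_0 = 5*0 + 1 = 1.
  i=1: a_1=2, p_1 = 2*5 + 1 = 11, q_1 = 2*1 + 0 = 2.
  i=2: a_2=3, p_2 = 3*11 + 5 = 38, q_2 = 3*2 + 1 = 7.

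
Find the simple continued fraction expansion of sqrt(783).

Write x_i = (sqrt(783) + m_i)/d_i with (m_0, d_0) = (0, 1). a_0 = floor(sqrt(783)) = 27, since 27^2 = 729 <= 783 < 784 = 28^2.
Iterate m_{i+1} = d_i*a_i - m_i, d_{i+1} = (783 - m_{i+1}^2)/d_i, a_{i+1} = floor((a_0 + m_{i+1})/d_{i+1}):
  m_1 = 1*27 - 0 = 27, d_1 = (783 - 27^2)/1 = 54/1 = 54, a_1 = floor((27 + 27)/54) = 1.
  m_2 = 54*1 - 27 = 27, d_2 = (783 - 27^2)/54 = 54/54 = 1, a_2 = floor((27 + 27)/1) = 54.
  m_3 = 1*54 - 27 = 27, d_3 = (783 - 27^2)/1 = 54/1 = 54: (m_3, d_3) = (m_1, d_1) = (27, 54), so from here the quotients repeat a_1, a_2; the period length is 2.
Hence the expansion of sqrt(783) is a_0 = 27 followed by the repeating block 1, 54 (period 2).

[27; (1, 54)]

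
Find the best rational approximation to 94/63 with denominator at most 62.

91/61

Expand x = 94/63 as a continued fraction with the Euclidean algorithm:
  94 = 1*63 + 31, so a_0 = 1.
  63 = 2*31 + 1, so a_1 = 2.
  31 = 31*1 + 0, so a_2 = 31.
so x = [1; 2, 31].
Convergents (p_i = a_i*p_{i-1} + p_{i-2}, q_i = a_i*q_{i-1} + q_{i-2} with p_{-2}=0, p_{-1}=1, q_{-2}=1, q_{-1}=0), until the denominator exceeds 62:
  i=0: a_0=1, p_0 = 1*1 + 0 = 1, q_0 = 1*0 + 1 = 1.
  i=1: a_1=2, p_1 = 2*1 + 1 = 3, q_1 = 2*1 + 0 = 2.
  i=2: a_2=31, p_2 = 31*3 + 1 = 94, q_2 = 31*2 + 1 = 63.
q_2 = 63 > 62, so the last convergent with denominator <= 62 is p_1/q_1 = 3/2.
The closest fraction with denominator <= 62 is either p_1/q_1 or the intermediate fraction (k*p_1 + p_0)/(k*q_1 + q_0) with the largest k >= 1 whose denominator stays <= 62; these approach x as k grows, and every other convergent or intermediate fraction in range is farther away.
Largest k: floor((62 - q_0)/q_1) = floor((62 - 1)/2) = 30.
That gives (30*3 + 1)/(30*2 + 1) = 91/61.
Compare the errors: |x - 3/2| = |94*2 - 3*63|/(63*2) = 1/126, and |x - 91/61| = |94*61 - 91*63|/(63*61) = 1/3843.
Cross-multiplying, 1*126 = 126 < 3843 = 1*3843, so 1/3843 is smaller: the intermediate fraction 91/61 is closer to x than 3/2.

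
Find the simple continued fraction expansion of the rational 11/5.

Run the Euclidean algorithm on 11 and 5; the successive quotients are the partial quotients a_0, a_1, ... (each step inverts the fractional part left over by the previous one):
  11 = 2*5 + 1, so a_0 = 2.
  5 = 5*1 + 0, so a_1 = 5.
The remainder reaches 0 after 2 divisions, so the expansion has 2 partial quotients, read off in order.

[2; 5]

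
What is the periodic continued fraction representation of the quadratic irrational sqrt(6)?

Write x_i = (sqrt(6) + m_i)/d_i with (m_0, d_0) = (0, 1). a_0 = floor(sqrt(6)) = 2, since 2^2 = 4 <= 6 < 9 = 3^2.
Iterate m_{i+1} = d_i*a_i - m_i, d_{i+1} = (6 - m_{i+1}^2)/d_i, a_{i+1} = floor((a_0 + m_{i+1})/d_{i+1}):
  m_1 = 1*2 - 0 = 2, d_1 = (6 - 2^2)/1 = 2/1 = 2, a_1 = floor((2 + 2)/2) = 2.
  m_2 = 2*2 - 2 = 2, d_2 = (6 - 2^2)/2 = 2/2 = 1, a_2 = floor((2 + 2)/1) = 4.
  m_3 = 1*4 - 2 = 2, d_3 = (6 - 2^2)/1 = 2/1 = 2: (m_3, d_3) = (m_1, d_1) = (2, 2), so from here the quotients repeat a_1, a_2; the period length is 2.
Hence the expansion of sqrt(6) is a_0 = 2 followed by the repeating block 2, 4 (period 2).

[2; (2, 4)]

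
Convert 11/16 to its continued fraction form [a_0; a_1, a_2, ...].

Run the Euclidean algorithm on 11 and 16; the successive quotients are the partial quotients a_0, a_1, ... (each step inverts the fractional part left over by the previous one):
  11 = 0*16 + 11, so a_0 = 0.
  16 = 1*11 + 5, so a_1 = 1.
  11 = 2*5 + 1, so a_2 = 2.
  5 = 5*1 + 0, so a_3 = 5.
The remainder reaches 0 after 4 divisions, so the expansion has 4 partial quotients, read off in order.

[0; 1, 2, 5]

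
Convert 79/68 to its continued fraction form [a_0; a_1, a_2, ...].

[1; 6, 5, 2]

Run the Euclidean algorithm on 79 and 68; the successive quotients are the partial quotients a_0, a_1, ... (each step inverts the fractional part left over by the previous one):
  79 = 1*68 + 11, so a_0 = 1.
  68 = 6*11 + 2, so a_1 = 6.
  11 = 5*2 + 1, so a_2 = 5.
  2 = 2*1 + 0, so a_3 = 2.
The remainder reaches 0 after 4 divisions, so the expansion has 4 partial quotients, read off in order.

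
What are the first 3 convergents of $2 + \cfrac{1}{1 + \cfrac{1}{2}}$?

2/1, 3/1, 8/3

Using the convergent recurrence p_i = a_i*p_{i-1} + p_{i-2}, q_i = a_i*q_{i-1} + q_{i-2} with p_{-2}=0, p_{-1}=1, q_{-2}=1, q_{-1}=0:
  i=0: a_0=2, p_0 = 2*1 + 0 = 2, q_0 = 2*0 + 1 = 1.
  i=1: a_1=1, p_1 = 1*2 + 1 = 3, q_1 = 1*1 + 0 = 1.
  i=2: a_2=2, p_2 = 2*3 + 2 = 8, q_2 = 2*1 + 1 = 3.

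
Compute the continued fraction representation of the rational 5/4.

Run the Euclidean algorithm on 5 and 4; the successive quotients are the partial quotients a_0, a_1, ... (each step inverts the fractional part left over by the previous one):
  5 = 1*4 + 1, so a_0 = 1.
  4 = 4*1 + 0, so a_1 = 4.
The remainder reaches 0 after 2 divisions, so the expansion has 2 partial quotients, read off in order.

[1; 4]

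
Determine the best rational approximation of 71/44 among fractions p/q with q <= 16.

21/13

Expand x = 71/44 as a continued fraction with the Euclidean algorithm:
  71 = 1*44 + 27, so a_0 = 1.
  44 = 1*27 + 17, so a_1 = 1.
  27 = 1*17 + 10, so a_2 = 1.
  17 = 1*10 + 7, so a_3 = 1.
  10 = 1*7 + 3, so a_4 = 1.
  7 = 2*3 + 1, so a_5 = 2.
  3 = 3*1 + 0, so a_6 = 3.
so x = [1; 1, 1, 1, 1, 2, 3].
Convergents (p_i = a_i*p_{i-1} + p_{i-2}, q_i = a_i*q_{i-1} + q_{i-2} with p_{-2}=0, p_{-1}=1, q_{-2}=1, q_{-1}=0), until the denominator exceeds 16:
  i=0: a_0=1, p_0 = 1*1 + 0 = 1, q_0 = 1*0 + 1 = 1.
  i=1: a_1=1, p_1 = 1*1 + 1 = 2, q_1 = 1*1 + 0 = 1.
  i=2: a_2=1, p_2 = 1*2 + 1 = 3, q_2 = 1*1 + 1 = 2.
  i=3: a_3=1, p_3 = 1*3 + 2 = 5, q_3 = 1*2 + 1 = 3.
  i=4: a_4=1, p_4 = 1*5 + 3 = 8, q_4 = 1*3 + 2 = 5.
  i=5: a_5=2, p_5 = 2*8 + 5 = 21, q_5 = 2*5 + 3 = 13.
  i=6: a_6=3, p_6 = 3*21 + 8 = 71, q_6 = 3*13 + 5 = 44.
q_6 = 44 > 16, so the last convergent with denominator <= 16 is p_5/q_5 = 21/13.
The closest fraction with denominator <= 16 is either p_5/q_5 or the intermediate fraction (k*p_5 + p_4)/(k*q_5 + q_4) with the largest k >= 1 whose denominator stays <= 16; these approach x as k grows, and every other convergent or intermediate fraction in range is farther away.
Largest k: floor((16 - q_4)/q_5) = floor((16 - 5)/13) = 0.
Since k = 0, no intermediate fraction beyond p_5/q_5 has denominator <= 16, so the convergent 21/13 is the closest (its error is |71*13 - 21*44|/(44*13) = 1/572).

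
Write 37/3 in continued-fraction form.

Run the Euclidean algorithm on 37 and 3; the successive quotients are the partial quotients a_0, a_1, ... (each step inverts the fractional part left over by the previous one):
  37 = 12*3 + 1, so a_0 = 12.
  3 = 3*1 + 0, so a_1 = 3.
The remainder reaches 0 after 2 divisions, so the expansion has 2 partial quotients, read off in order.

[12; 3]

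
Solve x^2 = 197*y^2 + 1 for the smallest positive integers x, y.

First expand sqrt(197) as a continued fraction. With x_i = (sqrt(197) + m_i)/d_i and (m_0, d_0) = (0, 1): a_0 = floor(sqrt(197)) = 14, since 14^2 = 196 <= 197 < 225 = 15^2.
Iterate m_{i+1} = d_i*a_i - m_i, d_{i+1} = (197 - m_{i+1}^2)/d_i, a_{i+1} = floor((a_0 + m_{i+1})/d_{i+1}):
  m_1 = 1*14 - 0 = 14, d_1 = (197 - 14^2)/1 = 1/1 = 1, a_1 = floor((14 + 14)/1) = 28.
  m_2 = 1*28 - 14 = 14, d_2 = (197 - 14^2)/1 = 1/1 = 1: (m_2, d_2) = (m_1, d_1) = (14, 1), so from here the quotient a_1 repeats; the period length is 1.
So sqrt(197) = [14; (28)] with period length k = 1.
k is odd, so (p_{k-1}, q_{k-1}) only solves x^2 - 197y^2 = -1 and the fundamental solution of x^2 - 197y^2 = 1 is (p_{2k-1}, q_{2k-1}) = (p_1, q_1); compute convergents through index 1, running through the period twice.
Convergents (p_i = a_i*p_{i-1} + p_{i-2}, q_i = a_i*q_{i-1} + q_{i-2} with p_{-2}=0, p_{-1}=1, q_{-2}=1, q_{-1}=0):
  i=0: a_0=14, p_0 = 14*1 + 0 = 14, q_0 = 14*0 + 1 = 1.
  i=1: a_1=28, p_1 = 28*14 + 1 = 393, q_1 = 28*1 + 0 = 28.
Indeed p_0^2 - 197*q_0^2 = 196 - 197 = -1, not +1.
Check: 393^2 - 197*28^2 = 154449 - 154448 = 1, so (x, y) = (393, 28) solves the equation, and by the theorem it is the least positive solution.

(x, y) = (393, 28)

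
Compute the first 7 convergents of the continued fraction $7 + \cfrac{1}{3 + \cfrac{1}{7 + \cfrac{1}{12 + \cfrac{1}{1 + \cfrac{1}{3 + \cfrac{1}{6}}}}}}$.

7/1, 22/3, 161/22, 1954/267, 2115/289, 8299/1134, 51909/7093

Using the convergent recurrence p_i = a_i*p_{i-1} + p_{i-2}, q_i = a_i*q_{i-1} + q_{i-2} with p_{-2}=0, p_{-1}=1, q_{-2}=1, q_{-1}=0:
  i=0: a_0=7, p_0 = 7*1 + 0 = 7, q_0 = 7*0 + 1 = 1.
  i=1: a_1=3, p_1 = 3*7 + 1 = 22, q_1 = 3*1 + 0 = 3.
  i=2: a_2=7, p_2 = 7*22 + 7 = 161, q_2 = 7*3 + 1 = 22.
  i=3: a_3=12, p_3 = 12*161 + 22 = 1954, q_3 = 12*22 + 3 = 267.
  i=4: a_4=1, p_4 = 1*1954 + 161 = 2115, q_4 = 1*267 + 22 = 289.
  i=5: a_5=3, p_5 = 3*2115 + 1954 = 8299, q_5 = 3*289 + 267 = 1134.
  i=6: a_6=6, p_6 = 6*8299 + 2115 = 51909, q_6 = 6*1134 + 289 = 7093.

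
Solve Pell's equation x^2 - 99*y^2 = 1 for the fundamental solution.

First expand sqrt(99) as a continued fraction. With x_i = (sqrt(99) + m_i)/d_i and (m_0, d_0) = (0, 1): a_0 = floor(sqrt(99)) = 9, since 9^2 = 81 <= 99 < 100 = 10^2.
Iterate m_{i+1} = d_i*a_i - m_i, d_{i+1} = (99 - m_{i+1}^2)/d_i, a_{i+1} = floor((a_0 + m_{i+1})/d_{i+1}):
  m_1 = 1*9 - 0 = 9, d_1 = (99 - 9^2)/1 = 18/1 = 18, a_1 = floor((9 + 9)/18) = 1.
  m_2 = 18*1 - 9 = 9, d_2 = (99 - 9^2)/18 = 18/18 = 1, a_2 = floor((9 + 9)/1) = 18.
  m_3 = 1*18 - 9 = 9, d_3 = (99 - 9^2)/1 = 18/1 = 18: (m_3, d_3) = (m_1, d_1) = (9, 18), so from here the quotients repeat a_1, a_2; the period length is 2.
So sqrt(99) = [9; (1, 18)] with period length k = 2.
k is even, so the fundamental solution of x^2 - 99y^2 = 1 is (p_{k-1}, q_{k-1}) = (p_1, q_1); compute convergents through index 1.
Convergents (p_i = a_i*p_{i-1} + p_{i-2}, q_i = a_i*q_{i-1} + q_{i-2} with p_{-2}=0, p_{-1}=1, q_{-2}=1, q_{-1}=0):
  i=0: a_0=9, p_0 = 9*1 + 0 = 9, q_0 = 9*0 + 1 = 1.
  i=1: a_1=1, p_1 = 1*9 + 1 = 10, q_1 = 1*1 + 0 = 1.
Check: 10^2 - 99*1^2 = 100 - 99 = 1, so (x, y) = (10, 1) solves the equation, and by the theorem it is the least positive solution.

(x, y) = (10, 1)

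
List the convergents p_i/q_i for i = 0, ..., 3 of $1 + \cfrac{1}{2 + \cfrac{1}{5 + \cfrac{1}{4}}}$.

Using the convergent recurrence p_i = a_i*p_{i-1} + p_{i-2}, q_i = a_i*q_{i-1} + q_{i-2} with p_{-2}=0, p_{-1}=1, q_{-2}=1, q_{-1}=0:
  i=0: a_0=1, p_0 = 1*1 + 0 = 1, q_0 = 1*0 + 1 = 1.
  i=1: a_1=2, p_1 = 2*1 + 1 = 3, q_1 = 2*1 + 0 = 2.
  i=2: a_2=5, p_2 = 5*3 + 1 = 16, q_2 = 5*2 + 1 = 11.
  i=3: a_3=4, p_3 = 4*16 + 3 = 67, q_3 = 4*11 + 2 = 46.

1/1, 3/2, 16/11, 67/46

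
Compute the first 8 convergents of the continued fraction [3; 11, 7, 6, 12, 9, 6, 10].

3/1, 34/11, 241/78, 1480/479, 18001/5826, 163489/52913, 998935/323304, 10152839/3285953

Using the convergent recurrence p_i = a_i*p_{i-1} + p_{i-2}, q_i = a_i*q_{i-1} + q_{i-2} with p_{-2}=0, p_{-1}=1, q_{-2}=1, q_{-1}=0:
  i=0: a_0=3, p_0 = 3*1 + 0 = 3, q_0 = 3*0 + 1 = 1.
  i=1: a_1=11, p_1 = 11*3 + 1 = 34, q_1 = 11*1 + 0 = 11.
  i=2: a_2=7, p_2 = 7*34 + 3 = 241, q_2 = 7*11 + 1 = 78.
  i=3: a_3=6, p_3 = 6*241 + 34 = 1480, q_3 = 6*78 + 11 = 479.
  i=4: a_4=12, p_4 = 12*1480 + 241 = 18001, q_4 = 12*479 + 78 = 5826.
  i=5: a_5=9, p_5 = 9*18001 + 1480 = 163489, q_5 = 9*5826 + 479 = 52913.
  i=6: a_6=6, p_6 = 6*163489 + 18001 = 998935, q_6 = 6*52913 + 5826 = 323304.
  i=7: a_7=10, p_7 = 10*998935 + 163489 = 10152839, q_7 = 10*323304 + 52913 = 3285953.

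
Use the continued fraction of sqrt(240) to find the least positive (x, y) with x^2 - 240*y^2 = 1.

(x, y) = (31, 2)

First expand sqrt(240) as a continued fraction. With x_i = (sqrt(240) + m_i)/d_i and (m_0, d_0) = (0, 1): a_0 = floor(sqrt(240)) = 15, since 15^2 = 225 <= 240 < 256 = 16^2.
Iterate m_{i+1} = d_i*a_i - m_i, d_{i+1} = (240 - m_{i+1}^2)/d_i, a_{i+1} = floor((a_0 + m_{i+1})/d_{i+1}):
  m_1 = 1*15 - 0 = 15, d_1 = (240 - 15^2)/1 = 15/1 = 15, a_1 = floor((15 + 15)/15) = 2.
  m_2 = 15*2 - 15 = 15, d_2 = (240 - 15^2)/15 = 15/15 = 1, a_2 = floor((15 + 15)/1) = 30.
  m_3 = 1*30 - 15 = 15, d_3 = (240 - 15^2)/1 = 15/1 = 15: (m_3, d_3) = (m_1, d_1) = (15, 15), so from here the quotients repeat a_1, a_2; the period length is 2.
So sqrt(240) = [15; (2, 30)] with period length k = 2.
k is even, so the fundamental solution of x^2 - 240y^2 = 1 is (p_{k-1}, q_{k-1}) = (p_1, q_1); compute convergents through index 1.
Convergents (p_i = a_i*p_{i-1} + p_{i-2}, q_i = a_i*q_{i-1} + q_{i-2} with p_{-2}=0, p_{-1}=1, q_{-2}=1, q_{-1}=0):
  i=0: a_0=15, p_0 = 15*1 + 0 = 15, q_0 = 15*0 + 1 = 1.
  i=1: a_1=2, p_1 = 2*15 + 1 = 31, q_1 = 2*1 + 0 = 2.
Check: 31^2 - 240*2^2 = 961 - 960 = 1, so (x, y) = (31, 2) solves the equation, and by the theorem it is the least positive solution.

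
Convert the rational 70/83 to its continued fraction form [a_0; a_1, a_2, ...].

Run the Euclidean algorithm on 70 and 83; the successive quotients are the partial quotients a_0, a_1, ... (each step inverts the fractional part left over by the previous one):
  70 = 0*83 + 70, so a_0 = 0.
  83 = 1*70 + 13, so a_1 = 1.
  70 = 5*13 + 5, so a_2 = 5.
  13 = 2*5 + 3, so a_3 = 2.
  5 = 1*3 + 2, so a_4 = 1.
  3 = 1*2 + 1, so a_5 = 1.
  2 = 2*1 + 0, so a_6 = 2.
The remainder reaches 0 after 7 divisions, so the expansion has 7 partial quotients, read off in order.

[0; 1, 5, 2, 1, 1, 2]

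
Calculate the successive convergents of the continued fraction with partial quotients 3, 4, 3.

Using the convergent recurrence p_i = a_i*p_{i-1} + p_{i-2}, q_i = a_i*q_{i-1} + q_{i-2} with p_{-2}=0, p_{-1}=1, q_{-2}=1, q_{-1}=0:
  i=0: a_0=3, p_0 = 3*1 + 0 = 3, q_0 = 3*0 + 1 = 1.
  i=1: a_1=4, p_1 = 4*3 + 1 = 13, q_1 = 4*1 + 0 = 4.
  i=2: a_2=3, p_2 = 3*13 + 3 = 42, q_2 = 3*4 + 1 = 13.

3/1, 13/4, 42/13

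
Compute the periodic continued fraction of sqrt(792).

[28; (7, 56)]

Write x_i = (sqrt(792) + m_i)/d_i with (m_0, d_0) = (0, 1). a_0 = floor(sqrt(792)) = 28, since 28^2 = 784 <= 792 < 841 = 29^2.
Iterate m_{i+1} = d_i*a_i - m_i, d_{i+1} = (792 - m_{i+1}^2)/d_i, a_{i+1} = floor((a_0 + m_{i+1})/d_{i+1}):
  m_1 = 1*28 - 0 = 28, d_1 = (792 - 28^2)/1 = 8/1 = 8, a_1 = floor((28 + 28)/8) = 7.
  m_2 = 8*7 - 28 = 28, d_2 = (792 - 28^2)/8 = 8/8 = 1, a_2 = floor((28 + 28)/1) = 56.
  m_3 = 1*56 - 28 = 28, d_3 = (792 - 28^2)/1 = 8/1 = 8: (m_3, d_3) = (m_1, d_1) = (28, 8), so from here the quotients repeat a_1, a_2; the period length is 2.
Hence the expansion of sqrt(792) is a_0 = 28 followed by the repeating block 7, 56 (period 2).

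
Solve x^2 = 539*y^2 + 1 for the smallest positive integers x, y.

(x, y) = (3970, 171)

First expand sqrt(539) as a continued fraction. With x_i = (sqrt(539) + m_i)/d_i and (m_0, d_0) = (0, 1): a_0 = floor(sqrt(539)) = 23, since 23^2 = 529 <= 539 < 576 = 24^2.
Iterate m_{i+1} = d_i*a_i - m_i, d_{i+1} = (539 - m_{i+1}^2)/d_i, a_{i+1} = floor((a_0 + m_{i+1})/d_{i+1}):
  m_1 = 1*23 - 0 = 23, d_1 = (539 - 23^2)/1 = 10/1 = 10, a_1 = floor((23 + 23)/10) = 4.
  m_2 = 10*4 - 23 = 17, d_2 = (539 - 17^2)/10 = 250/10 = 25, a_2 = floor((23 + 17)/25) = 1.
  m_3 = 25*1 - 17 = 8, d_3 = (539 - 8^2)/25 = 475/25 = 19, a_3 = floor((23 + 8)/19) = 1.
  m_4 = 19*1 - 8 = 11, d_4 = (539 - 11^2)/19 = 418/19 = 22, a_4 = floor((23 + 11)/22) = 1.
  m_5 = 22*1 - 11 = 11, d_5 = (539 - 11^2)/22 = 418/22 = 19, a_5 = floor((23 + 11)/19) = 1.
  m_6 = 19*1 - 11 = 8, d_6 = (539 - 8^2)/19 = 475/19 = 25, a_6 = floor((23 + 8)/25) = 1.
  m_7 = 25*1 - 8 = 17, d_7 = (539 - 17^2)/25 = 250/25 = 10, a_7 = floor((23 + 17)/10) = 4.
  m_8 = 10*4 - 17 = 23, d_8 = (539 - 23^2)/10 = 10/10 = 1, a_8 = floor((23 + 23)/1) = 46.
  m_9 = 1*46 - 23 = 23, d_9 = (539 - 23^2)/1 = 10/1 = 10: (m_9, d_9) = (m_1, d_1) = (23, 10), so from here the quotients repeat a_1, ..., a_8; the period length is 8.
So sqrt(539) = [23; (4, 1, 1, 1, 1, 1, 4, 46)] with period length k = 8.
k is even, so the fundamental solution of x^2 - 539y^2 = 1 is (p_{k-1}, q_{k-1}) = (p_7, q_7); compute convergents through index 7.
Convergents (p_i = a_i*p_{i-1} + p_{i-2}, q_i = a_i*q_{i-1} + q_{i-2} with p_{-2}=0, p_{-1}=1, q_{-2}=1, q_{-1}=0):
  i=0: a_0=23, p_0 = 23*1 + 0 = 23, q_0 = 23*0 + 1 = 1.
  i=1: a_1=4, p_1 = 4*23 + 1 = 93, q_1 = 4*1 + 0 = 4.
  i=2: a_2=1, p_2 = 1*93 + 23 = 116, q_2 = 1*4 + 1 = 5.
  i=3: a_3=1, p_3 = 1*116 + 93 = 209, q_3 = 1*5 + 4 = 9.
  i=4: a_4=1, p_4 = 1*209 + 116 = 325, q_4 = 1*9 + 5 = 14.
  i=5: a_5=1, p_5 = 1*325 + 209 = 534, q_5 = 1*14 + 9 = 23.
  i=6: a_6=1, p_6 = 1*534 + 325 = 859, q_6 = 1*23 + 14 = 37.
  i=7: a_7=4, p_7 = 4*859 + 534 = 3970, q_7 = 4*37 + 23 = 171.
Check: 3970^2 - 539*171^2 = 15760900 - 15760899 = 1, so (x, y) = (3970, 171) solves the equation, and by the theorem it is the least positive solution.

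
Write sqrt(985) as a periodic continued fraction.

[31; (2, 1, 1, 2, 62)]

Write x_i = (sqrt(985) + m_i)/d_i with (m_0, d_0) = (0, 1). a_0 = floor(sqrt(985)) = 31, since 31^2 = 961 <= 985 < 1024 = 32^2.
Iterate m_{i+1} = d_i*a_i - m_i, d_{i+1} = (985 - m_{i+1}^2)/d_i, a_{i+1} = floor((a_0 + m_{i+1})/d_{i+1}):
  m_1 = 1*31 - 0 = 31, d_1 = (985 - 31^2)/1 = 24/1 = 24, a_1 = floor((31 + 31)/24) = 2.
  m_2 = 24*2 - 31 = 17, d_2 = (985 - 17^2)/24 = 696/24 = 29, a_2 = floor((31 + 17)/29) = 1.
  m_3 = 29*1 - 17 = 12, d_3 = (985 - 12^2)/29 = 841/29 = 29, a_3 = floor((31 + 12)/29) = 1.
  m_4 = 29*1 - 12 = 17, d_4 = (985 - 17^2)/29 = 696/29 = 24, a_4 = floor((31 + 17)/24) = 2.
  m_5 = 24*2 - 17 = 31, d_5 = (985 - 31^2)/24 = 24/24 = 1, a_5 = floor((31 + 31)/1) = 62.
  m_6 = 1*62 - 31 = 31, d_6 = (985 - 31^2)/1 = 24/1 = 24: (m_6, d_6) = (m_1, d_1) = (31, 24), so from here the quotients repeat a_1, ..., a_5; the period length is 5.
Hence the expansion of sqrt(985) is a_0 = 31 followed by the repeating block 2, 1, 1, 2, 62 (period 5).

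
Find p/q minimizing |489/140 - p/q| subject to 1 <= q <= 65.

227/65

Expand x = 489/140 as a continued fraction with the Euclidean algorithm:
  489 = 3*140 + 69, so a_0 = 3.
  140 = 2*69 + 2, so a_1 = 2.
  69 = 34*2 + 1, so a_2 = 34.
  2 = 2*1 + 0, so a_3 = 2.
so x = [3; 2, 34, 2].
Convergents (p_i = a_i*p_{i-1} + p_{i-2}, q_i = a_i*q_{i-1} + q_{i-2} with p_{-2}=0, p_{-1}=1, q_{-2}=1, q_{-1}=0), until the denominator exceeds 65:
  i=0: a_0=3, p_0 = 3*1 + 0 = 3, q_0 = 3*0 + 1 = 1.
  i=1: a_1=2, p_1 = 2*3 + 1 = 7, q_1 = 2*1 + 0 = 2.
  i=2: a_2=34, p_2 = 34*7 + 3 = 241, q_2 = 34*2 + 1 = 69.
q_2 = 69 > 65, so the last convergent with denominator <= 65 is p_1/q_1 = 7/2.
The closest fraction with denominator <= 65 is either p_1/q_1 or the intermediate fraction (k*p_1 + p_0)/(k*q_1 + q_0) with the largest k >= 1 whose denominator stays <= 65; these approach x as k grows, and every other convergent or intermediate fraction in range is farther away.
Largest k: floor((65 - q_0)/q_1) = floor((65 - 1)/2) = 32.
That gives (32*7 + 3)/(32*2 + 1) = 227/65.
Compare the errors: |x - 7/2| = |489*2 - 7*140|/(140*2) = 2/280, and |x - 227/65| = |489*65 - 227*140|/(140*65) = 5/9100.
Cross-multiplying, 5*280 = 1400 < 18200 = 2*9100, so 5/9100 is smaller: the intermediate fraction 227/65 is closer to x than 7/2.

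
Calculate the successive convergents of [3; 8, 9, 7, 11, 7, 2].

Using the convergent recurrence p_i = a_i*p_{i-1} + p_{i-2}, q_i = a_i*q_{i-1} + q_{i-2} with p_{-2}=0, p_{-1}=1, q_{-2}=1, q_{-1}=0:
  i=0: a_0=3, p_0 = 3*1 + 0 = 3, q_0 = 3*0 + 1 = 1.
  i=1: a_1=8, p_1 = 8*3 + 1 = 25, q_1 = 8*1 + 0 = 8.
  i=2: a_2=9, p_2 = 9*25 + 3 = 228, q_2 = 9*8 + 1 = 73.
  i=3: a_3=7, p_3 = 7*228 + 25 = 1621, q_3 = 7*73 + 8 = 519.
  i=4: a_4=11, p_4 = 11*1621 + 228 = 18059, q_4 = 11*519 + 73 = 5782.
  i=5: a_5=7, p_5 = 7*18059 + 1621 = 128034, q_5 = 7*5782 + 519 = 40993.
  i=6: a_6=2, p_6 = 2*128034 + 18059 = 274127, q_6 = 2*40993 + 5782 = 87768.

3/1, 25/8, 228/73, 1621/519, 18059/5782, 128034/40993, 274127/87768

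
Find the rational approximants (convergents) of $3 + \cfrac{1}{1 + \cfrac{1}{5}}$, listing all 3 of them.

3/1, 4/1, 23/6

Using the convergent recurrence p_i = a_i*p_{i-1} + p_{i-2}, q_i = a_i*q_{i-1} + q_{i-2} with p_{-2}=0, p_{-1}=1, q_{-2}=1, q_{-1}=0:
  i=0: a_0=3, p_0 = 3*1 + 0 = 3, q_0 = 3*0 + 1 = 1.
  i=1: a_1=1, p_1 = 1*3 + 1 = 4, q_1 = 1*1 + 0 = 1.
  i=2: a_2=5, p_2 = 5*4 + 3 = 23, q_2 = 5*1 + 1 = 6.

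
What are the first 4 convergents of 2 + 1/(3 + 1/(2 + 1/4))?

2/1, 7/3, 16/7, 71/31

Using the convergent recurrence p_i = a_i*p_{i-1} + p_{i-2}, q_i = a_i*q_{i-1} + q_{i-2} with p_{-2}=0, p_{-1}=1, q_{-2}=1, q_{-1}=0:
  i=0: a_0=2, p_0 = 2*1 + 0 = 2, q_0 = 2*0 + 1 = 1.
  i=1: a_1=3, p_1 = 3*2 + 1 = 7, q_1 = 3*1 + 0 = 3.
  i=2: a_2=2, p_2 = 2*7 + 2 = 16, q_2 = 2*3 + 1 = 7.
  i=3: a_3=4, p_3 = 4*16 + 7 = 71, q_3 = 4*7 + 3 = 31.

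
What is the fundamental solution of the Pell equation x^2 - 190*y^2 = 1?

(x, y) = (52021, 3774)

First expand sqrt(190) as a continued fraction. With x_i = (sqrt(190) + m_i)/d_i and (m_0, d_0) = (0, 1): a_0 = floor(sqrt(190)) = 13, since 13^2 = 169 <= 190 < 196 = 14^2.
Iterate m_{i+1} = d_i*a_i - m_i, d_{i+1} = (190 - m_{i+1}^2)/d_i, a_{i+1} = floor((a_0 + m_{i+1})/d_{i+1}):
  m_1 = 1*13 - 0 = 13, d_1 = (190 - 13^2)/1 = 21/1 = 21, a_1 = floor((13 + 13)/21) = 1.
  m_2 = 21*1 - 13 = 8, d_2 = (190 - 8^2)/21 = 126/21 = 6, a_2 = floor((13 + 8)/6) = 3.
  m_3 = 6*3 - 8 = 10, d_3 = (190 - 10^2)/6 = 90/6 = 15, a_3 = floor((13 + 10)/15) = 1.
  m_4 = 15*1 - 10 = 5, d_4 = (190 - 5^2)/15 = 165/15 = 11, a_4 = floor((13 + 5)/11) = 1.
  m_5 = 11*1 - 5 = 6, d_5 = (190 - 6^2)/11 = 154/11 = 14, a_5 = floor((13 + 6)/14) = 1.
  m_6 = 14*1 - 6 = 8, d_6 = (190 - 8^2)/14 = 126/14 = 9, a_6 = floor((13 + 8)/9) = 2.
  m_7 = 9*2 - 8 = 10, d_7 = (190 - 10^2)/9 = 90/9 = 10, a_7 = floor((13 + 10)/10) = 2.
  m_8 = 10*2 - 10 = 10, d_8 = (190 - 10^2)/10 = 90/10 = 9, a_8 = floor((13 + 10)/9) = 2.
  m_9 = 9*2 - 10 = 8, d_9 = (190 - 8^2)/9 = 126/9 = 14, a_9 = floor((13 + 8)/14) = 1.
  m_10 = 14*1 - 8 = 6, d_10 = (190 - 6^2)/14 = 154/14 = 11, a_10 = floor((13 + 6)/11) = 1.
  m_11 = 11*1 - 6 = 5, d_11 = (190 - 5^2)/11 = 165/11 = 15, a_11 = floor((13 + 5)/15) = 1.
  m_12 = 15*1 - 5 = 10, d_12 = (190 - 10^2)/15 = 90/15 = 6, a_12 = floor((13 + 10)/6) = 3.
  m_13 = 6*3 - 10 = 8, d_13 = (190 - 8^2)/6 = 126/6 = 21, a_13 = floor((13 + 8)/21) = 1.
  m_14 = 21*1 - 8 = 13, d_14 = (190 - 13^2)/21 = 21/21 = 1, a_14 = floor((13 + 13)/1) = 26.
  m_15 = 1*26 - 13 = 13, d_15 = (190 - 13^2)/1 = 21/1 = 21: (m_15, d_15) = (m_1, d_1) = (13, 21), so from here the quotients repeat a_1, ..., a_14; the period length is 14.
So sqrt(190) = [13; (1, 3, 1, 1, 1, 2, 2, 2, 1, 1, 1, 3, 1, 26)] with period length k = 14.
k is even, so the fundamental solution of x^2 - 190y^2 = 1 is (p_{k-1}, q_{k-1}) = (p_13, q_13); compute convergents through index 13.
Convergents (p_i = a_i*p_{i-1} + p_{i-2}, q_i = a_i*q_{i-1} + q_{i-2} with p_{-2}=0, p_{-1}=1, q_{-2}=1, q_{-1}=0):
  i=0: a_0=13, p_0 = 13*1 + 0 = 13, q_0 = 13*0 + 1 = 1.
  i=1: a_1=1, p_1 = 1*13 + 1 = 14, q_1 = 1*1 + 0 = 1.
  i=2: a_2=3, p_2 = 3*14 + 13 = 55, q_2 = 3*1 + 1 = 4.
  i=3: a_3=1, p_3 = 1*55 + 14 = 69, q_3 = 1*4 + 1 = 5.
  i=4: a_4=1, p_4 = 1*69 + 55 = 124, q_4 = 1*5 + 4 = 9.
  i=5: a_5=1, p_5 = 1*124 + 69 = 193, q_5 = 1*9 + 5 = 14.
  i=6: a_6=2, p_6 = 2*193 + 124 = 510, q_6 = 2*14 + 9 = 37.
  i=7: a_7=2, p_7 = 2*510 + 193 = 1213, q_7 = 2*37 + 14 = 88.
  i=8: a_8=2, p_8 = 2*1213 + 510 = 2936, q_8 = 2*88 + 37 = 213.
  i=9: a_9=1, p_9 = 1*2936 + 1213 = 4149, q_9 = 1*213 + 88 = 301.
  i=10: a_10=1, p_10 = 1*4149 + 2936 = 7085, q_10 = 1*301 + 213 = 514.
  i=11: a_11=1, p_11 = 1*7085 + 4149 = 11234, q_11 = 1*514 + 301 = 815.
  i=12: a_12=3, p_12 = 3*11234 + 7085 = 40787, q_12 = 3*815 + 514 = 2959.
  i=13: a_13=1, p_13 = 1*40787 + 11234 = 52021, q_13 = 1*2959 + 815 = 3774.
Check: 52021^2 - 190*3774^2 = 2706184441 - 2706184440 = 1, so (x, y) = (52021, 3774) solves the equation, and by the theorem it is the least positive solution.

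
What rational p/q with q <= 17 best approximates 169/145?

Expand x = 169/145 as a continued fraction with the Euclidean algorithm:
  169 = 1*145 + 24, so a_0 = 1.
  145 = 6*24 + 1, so a_1 = 6.
  24 = 24*1 + 0, so a_2 = 24.
so x = [1; 6, 24].
Convergents (p_i = a_i*p_{i-1} + p_{i-2}, q_i = a_i*q_{i-1} + q_{i-2} with p_{-2}=0, p_{-1}=1, q_{-2}=1, q_{-1}=0), until the denominator exceeds 17:
  i=0: a_0=1, p_0 = 1*1 + 0 = 1, q_0 = 1*0 + 1 = 1.
  i=1: a_1=6, p_1 = 6*1 + 1 = 7, q_1 = 6*1 + 0 = 6.
  i=2: a_2=24, p_2 = 24*7 + 1 = 169, q_2 = 24*6 + 1 = 145.
q_2 = 145 > 17, so the last convergent with denominator <= 17 is p_1/q_1 = 7/6.
The closest fraction with denominator <= 17 is either p_1/q_1 or the intermediate fraction (k*p_1 + p_0)/(k*q_1 + q_0) with the largest k >= 1 whose denominator stays <= 17; these approach x as k grows, and every other convergent or intermediate fraction in range is farther away.
Largest k: floor((17 - q_0)/q_1) = floor((17 - 1)/6) = 2.
That gives (2*7 + 1)/(2*6 + 1) = 15/13.
Compare the errors: |x - 7/6| = |169*6 - 7*145|/(145*6) = 1/870, and |x - 15/13| = |169*13 - 15*145|/(145*13) = 22/1885.
Cross-multiplying, 1*1885 = 1885 < 19140 = 22*870, so 1/870 is smaller: the convergent 7/6 is closer to x than 15/13.

7/6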